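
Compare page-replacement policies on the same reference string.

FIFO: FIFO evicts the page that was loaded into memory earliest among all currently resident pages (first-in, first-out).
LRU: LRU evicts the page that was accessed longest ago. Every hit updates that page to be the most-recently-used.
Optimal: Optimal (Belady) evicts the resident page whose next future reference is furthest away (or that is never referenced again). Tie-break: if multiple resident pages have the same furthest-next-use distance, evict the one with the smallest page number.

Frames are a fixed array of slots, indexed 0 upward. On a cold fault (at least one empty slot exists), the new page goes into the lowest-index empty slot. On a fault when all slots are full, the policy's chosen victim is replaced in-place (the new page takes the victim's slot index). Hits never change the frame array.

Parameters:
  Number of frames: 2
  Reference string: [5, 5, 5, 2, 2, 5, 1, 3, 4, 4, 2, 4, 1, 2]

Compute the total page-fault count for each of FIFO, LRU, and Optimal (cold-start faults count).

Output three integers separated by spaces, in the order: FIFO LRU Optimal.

--- FIFO ---
  step 0: ref 5 -> FAULT, frames=[5,-] (faults so far: 1)
  step 1: ref 5 -> HIT, frames=[5,-] (faults so far: 1)
  step 2: ref 5 -> HIT, frames=[5,-] (faults so far: 1)
  step 3: ref 2 -> FAULT, frames=[5,2] (faults so far: 2)
  step 4: ref 2 -> HIT, frames=[5,2] (faults so far: 2)
  step 5: ref 5 -> HIT, frames=[5,2] (faults so far: 2)
  step 6: ref 1 -> FAULT, evict 5, frames=[1,2] (faults so far: 3)
  step 7: ref 3 -> FAULT, evict 2, frames=[1,3] (faults so far: 4)
  step 8: ref 4 -> FAULT, evict 1, frames=[4,3] (faults so far: 5)
  step 9: ref 4 -> HIT, frames=[4,3] (faults so far: 5)
  step 10: ref 2 -> FAULT, evict 3, frames=[4,2] (faults so far: 6)
  step 11: ref 4 -> HIT, frames=[4,2] (faults so far: 6)
  step 12: ref 1 -> FAULT, evict 4, frames=[1,2] (faults so far: 7)
  step 13: ref 2 -> HIT, frames=[1,2] (faults so far: 7)
  FIFO total faults: 7
--- LRU ---
  step 0: ref 5 -> FAULT, frames=[5,-] (faults so far: 1)
  step 1: ref 5 -> HIT, frames=[5,-] (faults so far: 1)
  step 2: ref 5 -> HIT, frames=[5,-] (faults so far: 1)
  step 3: ref 2 -> FAULT, frames=[5,2] (faults so far: 2)
  step 4: ref 2 -> HIT, frames=[5,2] (faults so far: 2)
  step 5: ref 5 -> HIT, frames=[5,2] (faults so far: 2)
  step 6: ref 1 -> FAULT, evict 2, frames=[5,1] (faults so far: 3)
  step 7: ref 3 -> FAULT, evict 5, frames=[3,1] (faults so far: 4)
  step 8: ref 4 -> FAULT, evict 1, frames=[3,4] (faults so far: 5)
  step 9: ref 4 -> HIT, frames=[3,4] (faults so far: 5)
  step 10: ref 2 -> FAULT, evict 3, frames=[2,4] (faults so far: 6)
  step 11: ref 4 -> HIT, frames=[2,4] (faults so far: 6)
  step 12: ref 1 -> FAULT, evict 2, frames=[1,4] (faults so far: 7)
  step 13: ref 2 -> FAULT, evict 4, frames=[1,2] (faults so far: 8)
  LRU total faults: 8
--- Optimal ---
  step 0: ref 5 -> FAULT, frames=[5,-] (faults so far: 1)
  step 1: ref 5 -> HIT, frames=[5,-] (faults so far: 1)
  step 2: ref 5 -> HIT, frames=[5,-] (faults so far: 1)
  step 3: ref 2 -> FAULT, frames=[5,2] (faults so far: 2)
  step 4: ref 2 -> HIT, frames=[5,2] (faults so far: 2)
  step 5: ref 5 -> HIT, frames=[5,2] (faults so far: 2)
  step 6: ref 1 -> FAULT, evict 5, frames=[1,2] (faults so far: 3)
  step 7: ref 3 -> FAULT, evict 1, frames=[3,2] (faults so far: 4)
  step 8: ref 4 -> FAULT, evict 3, frames=[4,2] (faults so far: 5)
  step 9: ref 4 -> HIT, frames=[4,2] (faults so far: 5)
  step 10: ref 2 -> HIT, frames=[4,2] (faults so far: 5)
  step 11: ref 4 -> HIT, frames=[4,2] (faults so far: 5)
  step 12: ref 1 -> FAULT, evict 4, frames=[1,2] (faults so far: 6)
  step 13: ref 2 -> HIT, frames=[1,2] (faults so far: 6)
  Optimal total faults: 6

Answer: 7 8 6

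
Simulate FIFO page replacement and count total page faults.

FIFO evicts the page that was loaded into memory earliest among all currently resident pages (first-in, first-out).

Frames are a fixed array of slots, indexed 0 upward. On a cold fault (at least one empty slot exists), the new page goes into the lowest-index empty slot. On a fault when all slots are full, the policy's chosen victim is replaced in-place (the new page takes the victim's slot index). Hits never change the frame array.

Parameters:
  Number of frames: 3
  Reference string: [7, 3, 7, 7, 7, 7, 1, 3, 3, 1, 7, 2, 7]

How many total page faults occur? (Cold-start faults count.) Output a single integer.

Step 0: ref 7 → FAULT, frames=[7,-,-]
Step 1: ref 3 → FAULT, frames=[7,3,-]
Step 2: ref 7 → HIT, frames=[7,3,-]
Step 3: ref 7 → HIT, frames=[7,3,-]
Step 4: ref 7 → HIT, frames=[7,3,-]
Step 5: ref 7 → HIT, frames=[7,3,-]
Step 6: ref 1 → FAULT, frames=[7,3,1]
Step 7: ref 3 → HIT, frames=[7,3,1]
Step 8: ref 3 → HIT, frames=[7,3,1]
Step 9: ref 1 → HIT, frames=[7,3,1]
Step 10: ref 7 → HIT, frames=[7,3,1]
Step 11: ref 2 → FAULT (evict 7), frames=[2,3,1]
Step 12: ref 7 → FAULT (evict 3), frames=[2,7,1]
Total faults: 5

Answer: 5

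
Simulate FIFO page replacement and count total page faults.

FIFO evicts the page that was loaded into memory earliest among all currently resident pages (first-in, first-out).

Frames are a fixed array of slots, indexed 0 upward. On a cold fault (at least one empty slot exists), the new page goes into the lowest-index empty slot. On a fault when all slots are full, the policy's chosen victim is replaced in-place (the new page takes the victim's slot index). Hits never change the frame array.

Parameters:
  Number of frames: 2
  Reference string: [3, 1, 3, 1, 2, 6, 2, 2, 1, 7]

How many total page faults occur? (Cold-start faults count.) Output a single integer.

Answer: 6

Derivation:
Step 0: ref 3 → FAULT, frames=[3,-]
Step 1: ref 1 → FAULT, frames=[3,1]
Step 2: ref 3 → HIT, frames=[3,1]
Step 3: ref 1 → HIT, frames=[3,1]
Step 4: ref 2 → FAULT (evict 3), frames=[2,1]
Step 5: ref 6 → FAULT (evict 1), frames=[2,6]
Step 6: ref 2 → HIT, frames=[2,6]
Step 7: ref 2 → HIT, frames=[2,6]
Step 8: ref 1 → FAULT (evict 2), frames=[1,6]
Step 9: ref 7 → FAULT (evict 6), frames=[1,7]
Total faults: 6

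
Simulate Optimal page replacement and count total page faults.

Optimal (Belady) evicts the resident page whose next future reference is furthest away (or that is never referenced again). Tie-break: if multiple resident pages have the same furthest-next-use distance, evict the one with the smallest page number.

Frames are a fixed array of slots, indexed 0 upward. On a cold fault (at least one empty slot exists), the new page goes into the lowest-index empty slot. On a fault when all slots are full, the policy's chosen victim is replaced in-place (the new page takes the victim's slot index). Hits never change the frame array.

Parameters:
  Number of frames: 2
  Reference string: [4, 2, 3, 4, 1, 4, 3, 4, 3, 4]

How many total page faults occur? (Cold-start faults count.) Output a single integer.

Answer: 5

Derivation:
Step 0: ref 4 → FAULT, frames=[4,-]
Step 1: ref 2 → FAULT, frames=[4,2]
Step 2: ref 3 → FAULT (evict 2), frames=[4,3]
Step 3: ref 4 → HIT, frames=[4,3]
Step 4: ref 1 → FAULT (evict 3), frames=[4,1]
Step 5: ref 4 → HIT, frames=[4,1]
Step 6: ref 3 → FAULT (evict 1), frames=[4,3]
Step 7: ref 4 → HIT, frames=[4,3]
Step 8: ref 3 → HIT, frames=[4,3]
Step 9: ref 4 → HIT, frames=[4,3]
Total faults: 5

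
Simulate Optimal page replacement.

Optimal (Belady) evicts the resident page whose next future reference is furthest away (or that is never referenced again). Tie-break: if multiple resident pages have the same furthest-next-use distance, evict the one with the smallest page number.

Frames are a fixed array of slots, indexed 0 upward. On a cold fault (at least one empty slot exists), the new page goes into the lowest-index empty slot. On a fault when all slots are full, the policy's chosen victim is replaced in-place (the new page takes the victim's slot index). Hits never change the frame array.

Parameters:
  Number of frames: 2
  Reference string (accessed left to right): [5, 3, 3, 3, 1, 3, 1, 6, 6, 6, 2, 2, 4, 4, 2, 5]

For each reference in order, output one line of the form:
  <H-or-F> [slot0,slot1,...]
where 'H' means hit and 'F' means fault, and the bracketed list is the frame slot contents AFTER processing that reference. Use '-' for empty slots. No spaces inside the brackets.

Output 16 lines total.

F [5,-]
F [5,3]
H [5,3]
H [5,3]
F [1,3]
H [1,3]
H [1,3]
F [6,3]
H [6,3]
H [6,3]
F [6,2]
H [6,2]
F [4,2]
H [4,2]
H [4,2]
F [4,5]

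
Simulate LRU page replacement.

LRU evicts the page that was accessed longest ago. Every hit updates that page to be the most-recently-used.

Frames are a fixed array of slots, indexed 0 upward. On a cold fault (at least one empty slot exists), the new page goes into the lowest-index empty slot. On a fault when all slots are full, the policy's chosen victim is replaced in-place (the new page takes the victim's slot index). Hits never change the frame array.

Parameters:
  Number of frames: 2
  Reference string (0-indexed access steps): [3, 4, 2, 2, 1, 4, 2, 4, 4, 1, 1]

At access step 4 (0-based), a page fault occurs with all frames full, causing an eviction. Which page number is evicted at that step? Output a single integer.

Answer: 4

Derivation:
Step 0: ref 3 -> FAULT, frames=[3,-]
Step 1: ref 4 -> FAULT, frames=[3,4]
Step 2: ref 2 -> FAULT, evict 3, frames=[2,4]
Step 3: ref 2 -> HIT, frames=[2,4]
Step 4: ref 1 -> FAULT, evict 4, frames=[2,1]
At step 4: evicted page 4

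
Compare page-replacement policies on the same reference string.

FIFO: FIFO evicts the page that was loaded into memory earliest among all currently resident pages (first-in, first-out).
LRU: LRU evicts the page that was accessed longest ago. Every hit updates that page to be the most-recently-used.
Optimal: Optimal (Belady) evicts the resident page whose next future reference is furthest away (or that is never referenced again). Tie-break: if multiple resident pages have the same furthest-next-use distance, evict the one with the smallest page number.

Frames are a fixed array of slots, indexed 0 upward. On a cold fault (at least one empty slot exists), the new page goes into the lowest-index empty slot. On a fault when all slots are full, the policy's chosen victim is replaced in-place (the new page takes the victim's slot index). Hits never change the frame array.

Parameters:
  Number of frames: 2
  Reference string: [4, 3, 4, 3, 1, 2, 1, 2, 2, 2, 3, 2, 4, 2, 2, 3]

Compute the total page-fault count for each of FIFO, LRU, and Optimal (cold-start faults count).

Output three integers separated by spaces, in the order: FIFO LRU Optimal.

--- FIFO ---
  step 0: ref 4 -> FAULT, frames=[4,-] (faults so far: 1)
  step 1: ref 3 -> FAULT, frames=[4,3] (faults so far: 2)
  step 2: ref 4 -> HIT, frames=[4,3] (faults so far: 2)
  step 3: ref 3 -> HIT, frames=[4,3] (faults so far: 2)
  step 4: ref 1 -> FAULT, evict 4, frames=[1,3] (faults so far: 3)
  step 5: ref 2 -> FAULT, evict 3, frames=[1,2] (faults so far: 4)
  step 6: ref 1 -> HIT, frames=[1,2] (faults so far: 4)
  step 7: ref 2 -> HIT, frames=[1,2] (faults so far: 4)
  step 8: ref 2 -> HIT, frames=[1,2] (faults so far: 4)
  step 9: ref 2 -> HIT, frames=[1,2] (faults so far: 4)
  step 10: ref 3 -> FAULT, evict 1, frames=[3,2] (faults so far: 5)
  step 11: ref 2 -> HIT, frames=[3,2] (faults so far: 5)
  step 12: ref 4 -> FAULT, evict 2, frames=[3,4] (faults so far: 6)
  step 13: ref 2 -> FAULT, evict 3, frames=[2,4] (faults so far: 7)
  step 14: ref 2 -> HIT, frames=[2,4] (faults so far: 7)
  step 15: ref 3 -> FAULT, evict 4, frames=[2,3] (faults so far: 8)
  FIFO total faults: 8
--- LRU ---
  step 0: ref 4 -> FAULT, frames=[4,-] (faults so far: 1)
  step 1: ref 3 -> FAULT, frames=[4,3] (faults so far: 2)
  step 2: ref 4 -> HIT, frames=[4,3] (faults so far: 2)
  step 3: ref 3 -> HIT, frames=[4,3] (faults so far: 2)
  step 4: ref 1 -> FAULT, evict 4, frames=[1,3] (faults so far: 3)
  step 5: ref 2 -> FAULT, evict 3, frames=[1,2] (faults so far: 4)
  step 6: ref 1 -> HIT, frames=[1,2] (faults so far: 4)
  step 7: ref 2 -> HIT, frames=[1,2] (faults so far: 4)
  step 8: ref 2 -> HIT, frames=[1,2] (faults so far: 4)
  step 9: ref 2 -> HIT, frames=[1,2] (faults so far: 4)
  step 10: ref 3 -> FAULT, evict 1, frames=[3,2] (faults so far: 5)
  step 11: ref 2 -> HIT, frames=[3,2] (faults so far: 5)
  step 12: ref 4 -> FAULT, evict 3, frames=[4,2] (faults so far: 6)
  step 13: ref 2 -> HIT, frames=[4,2] (faults so far: 6)
  step 14: ref 2 -> HIT, frames=[4,2] (faults so far: 6)
  step 15: ref 3 -> FAULT, evict 4, frames=[3,2] (faults so far: 7)
  LRU total faults: 7
--- Optimal ---
  step 0: ref 4 -> FAULT, frames=[4,-] (faults so far: 1)
  step 1: ref 3 -> FAULT, frames=[4,3] (faults so far: 2)
  step 2: ref 4 -> HIT, frames=[4,3] (faults so far: 2)
  step 3: ref 3 -> HIT, frames=[4,3] (faults so far: 2)
  step 4: ref 1 -> FAULT, evict 4, frames=[1,3] (faults so far: 3)
  step 5: ref 2 -> FAULT, evict 3, frames=[1,2] (faults so far: 4)
  step 6: ref 1 -> HIT, frames=[1,2] (faults so far: 4)
  step 7: ref 2 -> HIT, frames=[1,2] (faults so far: 4)
  step 8: ref 2 -> HIT, frames=[1,2] (faults so far: 4)
  step 9: ref 2 -> HIT, frames=[1,2] (faults so far: 4)
  step 10: ref 3 -> FAULT, evict 1, frames=[3,2] (faults so far: 5)
  step 11: ref 2 -> HIT, frames=[3,2] (faults so far: 5)
  step 12: ref 4 -> FAULT, evict 3, frames=[4,2] (faults so far: 6)
  step 13: ref 2 -> HIT, frames=[4,2] (faults so far: 6)
  step 14: ref 2 -> HIT, frames=[4,2] (faults so far: 6)
  step 15: ref 3 -> FAULT, evict 2, frames=[4,3] (faults so far: 7)
  Optimal total faults: 7

Answer: 8 7 7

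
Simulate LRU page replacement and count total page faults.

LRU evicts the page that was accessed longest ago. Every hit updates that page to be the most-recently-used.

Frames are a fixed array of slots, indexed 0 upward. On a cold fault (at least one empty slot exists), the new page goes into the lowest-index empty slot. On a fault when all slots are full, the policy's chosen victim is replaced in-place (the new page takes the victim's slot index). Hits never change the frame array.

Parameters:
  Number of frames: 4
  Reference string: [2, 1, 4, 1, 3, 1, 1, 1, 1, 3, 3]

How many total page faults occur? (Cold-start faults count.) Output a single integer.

Answer: 4

Derivation:
Step 0: ref 2 → FAULT, frames=[2,-,-,-]
Step 1: ref 1 → FAULT, frames=[2,1,-,-]
Step 2: ref 4 → FAULT, frames=[2,1,4,-]
Step 3: ref 1 → HIT, frames=[2,1,4,-]
Step 4: ref 3 → FAULT, frames=[2,1,4,3]
Step 5: ref 1 → HIT, frames=[2,1,4,3]
Step 6: ref 1 → HIT, frames=[2,1,4,3]
Step 7: ref 1 → HIT, frames=[2,1,4,3]
Step 8: ref 1 → HIT, frames=[2,1,4,3]
Step 9: ref 3 → HIT, frames=[2,1,4,3]
Step 10: ref 3 → HIT, frames=[2,1,4,3]
Total faults: 4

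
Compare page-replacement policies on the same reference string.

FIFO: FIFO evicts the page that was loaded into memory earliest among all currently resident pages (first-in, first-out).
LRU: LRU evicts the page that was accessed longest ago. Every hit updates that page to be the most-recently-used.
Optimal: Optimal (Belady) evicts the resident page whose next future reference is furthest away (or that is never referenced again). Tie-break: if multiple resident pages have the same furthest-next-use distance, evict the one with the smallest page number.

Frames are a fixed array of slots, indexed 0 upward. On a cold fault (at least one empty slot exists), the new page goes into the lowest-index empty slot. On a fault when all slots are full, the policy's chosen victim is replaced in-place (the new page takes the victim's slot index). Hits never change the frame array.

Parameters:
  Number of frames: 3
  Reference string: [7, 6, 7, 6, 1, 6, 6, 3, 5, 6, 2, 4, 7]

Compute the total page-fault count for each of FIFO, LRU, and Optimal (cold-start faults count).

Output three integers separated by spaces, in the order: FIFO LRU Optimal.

--- FIFO ---
  step 0: ref 7 -> FAULT, frames=[7,-,-] (faults so far: 1)
  step 1: ref 6 -> FAULT, frames=[7,6,-] (faults so far: 2)
  step 2: ref 7 -> HIT, frames=[7,6,-] (faults so far: 2)
  step 3: ref 6 -> HIT, frames=[7,6,-] (faults so far: 2)
  step 4: ref 1 -> FAULT, frames=[7,6,1] (faults so far: 3)
  step 5: ref 6 -> HIT, frames=[7,6,1] (faults so far: 3)
  step 6: ref 6 -> HIT, frames=[7,6,1] (faults so far: 3)
  step 7: ref 3 -> FAULT, evict 7, frames=[3,6,1] (faults so far: 4)
  step 8: ref 5 -> FAULT, evict 6, frames=[3,5,1] (faults so far: 5)
  step 9: ref 6 -> FAULT, evict 1, frames=[3,5,6] (faults so far: 6)
  step 10: ref 2 -> FAULT, evict 3, frames=[2,5,6] (faults so far: 7)
  step 11: ref 4 -> FAULT, evict 5, frames=[2,4,6] (faults so far: 8)
  step 12: ref 7 -> FAULT, evict 6, frames=[2,4,7] (faults so far: 9)
  FIFO total faults: 9
--- LRU ---
  step 0: ref 7 -> FAULT, frames=[7,-,-] (faults so far: 1)
  step 1: ref 6 -> FAULT, frames=[7,6,-] (faults so far: 2)
  step 2: ref 7 -> HIT, frames=[7,6,-] (faults so far: 2)
  step 3: ref 6 -> HIT, frames=[7,6,-] (faults so far: 2)
  step 4: ref 1 -> FAULT, frames=[7,6,1] (faults so far: 3)
  step 5: ref 6 -> HIT, frames=[7,6,1] (faults so far: 3)
  step 6: ref 6 -> HIT, frames=[7,6,1] (faults so far: 3)
  step 7: ref 3 -> FAULT, evict 7, frames=[3,6,1] (faults so far: 4)
  step 8: ref 5 -> FAULT, evict 1, frames=[3,6,5] (faults so far: 5)
  step 9: ref 6 -> HIT, frames=[3,6,5] (faults so far: 5)
  step 10: ref 2 -> FAULT, evict 3, frames=[2,6,5] (faults so far: 6)
  step 11: ref 4 -> FAULT, evict 5, frames=[2,6,4] (faults so far: 7)
  step 12: ref 7 -> FAULT, evict 6, frames=[2,7,4] (faults so far: 8)
  LRU total faults: 8
--- Optimal ---
  step 0: ref 7 -> FAULT, frames=[7,-,-] (faults so far: 1)
  step 1: ref 6 -> FAULT, frames=[7,6,-] (faults so far: 2)
  step 2: ref 7 -> HIT, frames=[7,6,-] (faults so far: 2)
  step 3: ref 6 -> HIT, frames=[7,6,-] (faults so far: 2)
  step 4: ref 1 -> FAULT, frames=[7,6,1] (faults so far: 3)
  step 5: ref 6 -> HIT, frames=[7,6,1] (faults so far: 3)
  step 6: ref 6 -> HIT, frames=[7,6,1] (faults so far: 3)
  step 7: ref 3 -> FAULT, evict 1, frames=[7,6,3] (faults so far: 4)
  step 8: ref 5 -> FAULT, evict 3, frames=[7,6,5] (faults so far: 5)
  step 9: ref 6 -> HIT, frames=[7,6,5] (faults so far: 5)
  step 10: ref 2 -> FAULT, evict 5, frames=[7,6,2] (faults so far: 6)
  step 11: ref 4 -> FAULT, evict 2, frames=[7,6,4] (faults so far: 7)
  step 12: ref 7 -> HIT, frames=[7,6,4] (faults so far: 7)
  Optimal total faults: 7

Answer: 9 8 7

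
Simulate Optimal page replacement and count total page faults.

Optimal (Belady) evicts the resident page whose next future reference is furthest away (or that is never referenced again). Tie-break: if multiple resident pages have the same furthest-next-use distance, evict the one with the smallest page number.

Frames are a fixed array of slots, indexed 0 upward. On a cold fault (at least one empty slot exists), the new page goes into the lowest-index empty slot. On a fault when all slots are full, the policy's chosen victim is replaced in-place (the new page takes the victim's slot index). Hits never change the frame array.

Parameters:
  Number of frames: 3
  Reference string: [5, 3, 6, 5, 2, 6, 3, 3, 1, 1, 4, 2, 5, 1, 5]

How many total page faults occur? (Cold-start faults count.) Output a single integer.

Answer: 7

Derivation:
Step 0: ref 5 → FAULT, frames=[5,-,-]
Step 1: ref 3 → FAULT, frames=[5,3,-]
Step 2: ref 6 → FAULT, frames=[5,3,6]
Step 3: ref 5 → HIT, frames=[5,3,6]
Step 4: ref 2 → FAULT (evict 5), frames=[2,3,6]
Step 5: ref 6 → HIT, frames=[2,3,6]
Step 6: ref 3 → HIT, frames=[2,3,6]
Step 7: ref 3 → HIT, frames=[2,3,6]
Step 8: ref 1 → FAULT (evict 3), frames=[2,1,6]
Step 9: ref 1 → HIT, frames=[2,1,6]
Step 10: ref 4 → FAULT (evict 6), frames=[2,1,4]
Step 11: ref 2 → HIT, frames=[2,1,4]
Step 12: ref 5 → FAULT (evict 2), frames=[5,1,4]
Step 13: ref 1 → HIT, frames=[5,1,4]
Step 14: ref 5 → HIT, frames=[5,1,4]
Total faults: 7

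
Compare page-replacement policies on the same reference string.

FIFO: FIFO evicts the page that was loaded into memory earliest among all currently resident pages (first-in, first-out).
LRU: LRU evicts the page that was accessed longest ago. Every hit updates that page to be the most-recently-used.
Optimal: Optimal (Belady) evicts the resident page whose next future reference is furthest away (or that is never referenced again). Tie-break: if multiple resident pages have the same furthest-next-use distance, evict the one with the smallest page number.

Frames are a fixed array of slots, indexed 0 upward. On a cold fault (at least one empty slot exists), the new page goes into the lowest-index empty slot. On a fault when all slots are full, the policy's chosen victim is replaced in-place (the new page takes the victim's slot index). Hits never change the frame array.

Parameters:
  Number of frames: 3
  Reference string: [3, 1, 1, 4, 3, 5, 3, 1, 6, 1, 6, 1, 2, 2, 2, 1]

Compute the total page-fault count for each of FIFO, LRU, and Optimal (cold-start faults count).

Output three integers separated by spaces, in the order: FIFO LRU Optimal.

Answer: 8 7 6

Derivation:
--- FIFO ---
  step 0: ref 3 -> FAULT, frames=[3,-,-] (faults so far: 1)
  step 1: ref 1 -> FAULT, frames=[3,1,-] (faults so far: 2)
  step 2: ref 1 -> HIT, frames=[3,1,-] (faults so far: 2)
  step 3: ref 4 -> FAULT, frames=[3,1,4] (faults so far: 3)
  step 4: ref 3 -> HIT, frames=[3,1,4] (faults so far: 3)
  step 5: ref 5 -> FAULT, evict 3, frames=[5,1,4] (faults so far: 4)
  step 6: ref 3 -> FAULT, evict 1, frames=[5,3,4] (faults so far: 5)
  step 7: ref 1 -> FAULT, evict 4, frames=[5,3,1] (faults so far: 6)
  step 8: ref 6 -> FAULT, evict 5, frames=[6,3,1] (faults so far: 7)
  step 9: ref 1 -> HIT, frames=[6,3,1] (faults so far: 7)
  step 10: ref 6 -> HIT, frames=[6,3,1] (faults so far: 7)
  step 11: ref 1 -> HIT, frames=[6,3,1] (faults so far: 7)
  step 12: ref 2 -> FAULT, evict 3, frames=[6,2,1] (faults so far: 8)
  step 13: ref 2 -> HIT, frames=[6,2,1] (faults so far: 8)
  step 14: ref 2 -> HIT, frames=[6,2,1] (faults so far: 8)
  step 15: ref 1 -> HIT, frames=[6,2,1] (faults so far: 8)
  FIFO total faults: 8
--- LRU ---
  step 0: ref 3 -> FAULT, frames=[3,-,-] (faults so far: 1)
  step 1: ref 1 -> FAULT, frames=[3,1,-] (faults so far: 2)
  step 2: ref 1 -> HIT, frames=[3,1,-] (faults so far: 2)
  step 3: ref 4 -> FAULT, frames=[3,1,4] (faults so far: 3)
  step 4: ref 3 -> HIT, frames=[3,1,4] (faults so far: 3)
  step 5: ref 5 -> FAULT, evict 1, frames=[3,5,4] (faults so far: 4)
  step 6: ref 3 -> HIT, frames=[3,5,4] (faults so far: 4)
  step 7: ref 1 -> FAULT, evict 4, frames=[3,5,1] (faults so far: 5)
  step 8: ref 6 -> FAULT, evict 5, frames=[3,6,1] (faults so far: 6)
  step 9: ref 1 -> HIT, frames=[3,6,1] (faults so far: 6)
  step 10: ref 6 -> HIT, frames=[3,6,1] (faults so far: 6)
  step 11: ref 1 -> HIT, frames=[3,6,1] (faults so far: 6)
  step 12: ref 2 -> FAULT, evict 3, frames=[2,6,1] (faults so far: 7)
  step 13: ref 2 -> HIT, frames=[2,6,1] (faults so far: 7)
  step 14: ref 2 -> HIT, frames=[2,6,1] (faults so far: 7)
  step 15: ref 1 -> HIT, frames=[2,6,1] (faults so far: 7)
  LRU total faults: 7
--- Optimal ---
  step 0: ref 3 -> FAULT, frames=[3,-,-] (faults so far: 1)
  step 1: ref 1 -> FAULT, frames=[3,1,-] (faults so far: 2)
  step 2: ref 1 -> HIT, frames=[3,1,-] (faults so far: 2)
  step 3: ref 4 -> FAULT, frames=[3,1,4] (faults so far: 3)
  step 4: ref 3 -> HIT, frames=[3,1,4] (faults so far: 3)
  step 5: ref 5 -> FAULT, evict 4, frames=[3,1,5] (faults so far: 4)
  step 6: ref 3 -> HIT, frames=[3,1,5] (faults so far: 4)
  step 7: ref 1 -> HIT, frames=[3,1,5] (faults so far: 4)
  step 8: ref 6 -> FAULT, evict 3, frames=[6,1,5] (faults so far: 5)
  step 9: ref 1 -> HIT, frames=[6,1,5] (faults so far: 5)
  step 10: ref 6 -> HIT, frames=[6,1,5] (faults so far: 5)
  step 11: ref 1 -> HIT, frames=[6,1,5] (faults so far: 5)
  step 12: ref 2 -> FAULT, evict 5, frames=[6,1,2] (faults so far: 6)
  step 13: ref 2 -> HIT, frames=[6,1,2] (faults so far: 6)
  step 14: ref 2 -> HIT, frames=[6,1,2] (faults so far: 6)
  step 15: ref 1 -> HIT, frames=[6,1,2] (faults so far: 6)
  Optimal total faults: 6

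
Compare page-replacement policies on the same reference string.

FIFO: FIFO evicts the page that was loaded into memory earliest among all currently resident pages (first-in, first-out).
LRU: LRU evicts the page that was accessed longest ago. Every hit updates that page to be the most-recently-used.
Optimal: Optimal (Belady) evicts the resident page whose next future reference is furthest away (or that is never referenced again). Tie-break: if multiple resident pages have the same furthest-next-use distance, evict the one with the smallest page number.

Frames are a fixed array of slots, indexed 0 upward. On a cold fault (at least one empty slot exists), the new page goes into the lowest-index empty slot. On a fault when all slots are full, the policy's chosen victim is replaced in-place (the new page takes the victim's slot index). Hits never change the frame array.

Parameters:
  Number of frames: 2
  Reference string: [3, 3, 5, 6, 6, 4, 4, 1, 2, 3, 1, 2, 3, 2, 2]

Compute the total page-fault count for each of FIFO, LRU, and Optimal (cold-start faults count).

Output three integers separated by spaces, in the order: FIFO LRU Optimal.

Answer: 10 10 8

Derivation:
--- FIFO ---
  step 0: ref 3 -> FAULT, frames=[3,-] (faults so far: 1)
  step 1: ref 3 -> HIT, frames=[3,-] (faults so far: 1)
  step 2: ref 5 -> FAULT, frames=[3,5] (faults so far: 2)
  step 3: ref 6 -> FAULT, evict 3, frames=[6,5] (faults so far: 3)
  step 4: ref 6 -> HIT, frames=[6,5] (faults so far: 3)
  step 5: ref 4 -> FAULT, evict 5, frames=[6,4] (faults so far: 4)
  step 6: ref 4 -> HIT, frames=[6,4] (faults so far: 4)
  step 7: ref 1 -> FAULT, evict 6, frames=[1,4] (faults so far: 5)
  step 8: ref 2 -> FAULT, evict 4, frames=[1,2] (faults so far: 6)
  step 9: ref 3 -> FAULT, evict 1, frames=[3,2] (faults so far: 7)
  step 10: ref 1 -> FAULT, evict 2, frames=[3,1] (faults so far: 8)
  step 11: ref 2 -> FAULT, evict 3, frames=[2,1] (faults so far: 9)
  step 12: ref 3 -> FAULT, evict 1, frames=[2,3] (faults so far: 10)
  step 13: ref 2 -> HIT, frames=[2,3] (faults so far: 10)
  step 14: ref 2 -> HIT, frames=[2,3] (faults so far: 10)
  FIFO total faults: 10
--- LRU ---
  step 0: ref 3 -> FAULT, frames=[3,-] (faults so far: 1)
  step 1: ref 3 -> HIT, frames=[3,-] (faults so far: 1)
  step 2: ref 5 -> FAULT, frames=[3,5] (faults so far: 2)
  step 3: ref 6 -> FAULT, evict 3, frames=[6,5] (faults so far: 3)
  step 4: ref 6 -> HIT, frames=[6,5] (faults so far: 3)
  step 5: ref 4 -> FAULT, evict 5, frames=[6,4] (faults so far: 4)
  step 6: ref 4 -> HIT, frames=[6,4] (faults so far: 4)
  step 7: ref 1 -> FAULT, evict 6, frames=[1,4] (faults so far: 5)
  step 8: ref 2 -> FAULT, evict 4, frames=[1,2] (faults so far: 6)
  step 9: ref 3 -> FAULT, evict 1, frames=[3,2] (faults so far: 7)
  step 10: ref 1 -> FAULT, evict 2, frames=[3,1] (faults so far: 8)
  step 11: ref 2 -> FAULT, evict 3, frames=[2,1] (faults so far: 9)
  step 12: ref 3 -> FAULT, evict 1, frames=[2,3] (faults so far: 10)
  step 13: ref 2 -> HIT, frames=[2,3] (faults so far: 10)
  step 14: ref 2 -> HIT, frames=[2,3] (faults so far: 10)
  LRU total faults: 10
--- Optimal ---
  step 0: ref 3 -> FAULT, frames=[3,-] (faults so far: 1)
  step 1: ref 3 -> HIT, frames=[3,-] (faults so far: 1)
  step 2: ref 5 -> FAULT, frames=[3,5] (faults so far: 2)
  step 3: ref 6 -> FAULT, evict 5, frames=[3,6] (faults so far: 3)
  step 4: ref 6 -> HIT, frames=[3,6] (faults so far: 3)
  step 5: ref 4 -> FAULT, evict 6, frames=[3,4] (faults so far: 4)
  step 6: ref 4 -> HIT, frames=[3,4] (faults so far: 4)
  step 7: ref 1 -> FAULT, evict 4, frames=[3,1] (faults so far: 5)
  step 8: ref 2 -> FAULT, evict 1, frames=[3,2] (faults so far: 6)
  step 9: ref 3 -> HIT, frames=[3,2] (faults so far: 6)
  step 10: ref 1 -> FAULT, evict 3, frames=[1,2] (faults so far: 7)
  step 11: ref 2 -> HIT, frames=[1,2] (faults so far: 7)
  step 12: ref 3 -> FAULT, evict 1, frames=[3,2] (faults so far: 8)
  step 13: ref 2 -> HIT, frames=[3,2] (faults so far: 8)
  step 14: ref 2 -> HIT, frames=[3,2] (faults so far: 8)
  Optimal total faults: 8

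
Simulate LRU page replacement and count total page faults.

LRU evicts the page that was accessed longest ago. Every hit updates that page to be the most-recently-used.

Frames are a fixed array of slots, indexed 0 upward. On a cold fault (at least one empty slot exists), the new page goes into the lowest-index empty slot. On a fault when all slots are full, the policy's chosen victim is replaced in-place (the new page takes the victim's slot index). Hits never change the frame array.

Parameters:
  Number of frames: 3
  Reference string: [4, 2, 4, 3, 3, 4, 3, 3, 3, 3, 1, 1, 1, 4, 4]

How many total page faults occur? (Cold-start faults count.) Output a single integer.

Step 0: ref 4 → FAULT, frames=[4,-,-]
Step 1: ref 2 → FAULT, frames=[4,2,-]
Step 2: ref 4 → HIT, frames=[4,2,-]
Step 3: ref 3 → FAULT, frames=[4,2,3]
Step 4: ref 3 → HIT, frames=[4,2,3]
Step 5: ref 4 → HIT, frames=[4,2,3]
Step 6: ref 3 → HIT, frames=[4,2,3]
Step 7: ref 3 → HIT, frames=[4,2,3]
Step 8: ref 3 → HIT, frames=[4,2,3]
Step 9: ref 3 → HIT, frames=[4,2,3]
Step 10: ref 1 → FAULT (evict 2), frames=[4,1,3]
Step 11: ref 1 → HIT, frames=[4,1,3]
Step 12: ref 1 → HIT, frames=[4,1,3]
Step 13: ref 4 → HIT, frames=[4,1,3]
Step 14: ref 4 → HIT, frames=[4,1,3]
Total faults: 4

Answer: 4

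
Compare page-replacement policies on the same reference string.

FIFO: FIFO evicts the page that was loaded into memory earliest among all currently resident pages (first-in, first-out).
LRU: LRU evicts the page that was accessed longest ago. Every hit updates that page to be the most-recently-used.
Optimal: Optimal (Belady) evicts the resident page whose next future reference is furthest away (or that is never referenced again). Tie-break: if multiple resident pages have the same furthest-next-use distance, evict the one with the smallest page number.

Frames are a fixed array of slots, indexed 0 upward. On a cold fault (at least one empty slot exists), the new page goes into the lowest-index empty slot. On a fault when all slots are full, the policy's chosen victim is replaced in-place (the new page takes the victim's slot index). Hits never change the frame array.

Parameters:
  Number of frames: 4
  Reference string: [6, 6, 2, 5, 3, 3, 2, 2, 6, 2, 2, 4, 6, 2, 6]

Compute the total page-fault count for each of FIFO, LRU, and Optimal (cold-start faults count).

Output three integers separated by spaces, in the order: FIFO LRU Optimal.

--- FIFO ---
  step 0: ref 6 -> FAULT, frames=[6,-,-,-] (faults so far: 1)
  step 1: ref 6 -> HIT, frames=[6,-,-,-] (faults so far: 1)
  step 2: ref 2 -> FAULT, frames=[6,2,-,-] (faults so far: 2)
  step 3: ref 5 -> FAULT, frames=[6,2,5,-] (faults so far: 3)
  step 4: ref 3 -> FAULT, frames=[6,2,5,3] (faults so far: 4)
  step 5: ref 3 -> HIT, frames=[6,2,5,3] (faults so far: 4)
  step 6: ref 2 -> HIT, frames=[6,2,5,3] (faults so far: 4)
  step 7: ref 2 -> HIT, frames=[6,2,5,3] (faults so far: 4)
  step 8: ref 6 -> HIT, frames=[6,2,5,3] (faults so far: 4)
  step 9: ref 2 -> HIT, frames=[6,2,5,3] (faults so far: 4)
  step 10: ref 2 -> HIT, frames=[6,2,5,3] (faults so far: 4)
  step 11: ref 4 -> FAULT, evict 6, frames=[4,2,5,3] (faults so far: 5)
  step 12: ref 6 -> FAULT, evict 2, frames=[4,6,5,3] (faults so far: 6)
  step 13: ref 2 -> FAULT, evict 5, frames=[4,6,2,3] (faults so far: 7)
  step 14: ref 6 -> HIT, frames=[4,6,2,3] (faults so far: 7)
  FIFO total faults: 7
--- LRU ---
  step 0: ref 6 -> FAULT, frames=[6,-,-,-] (faults so far: 1)
  step 1: ref 6 -> HIT, frames=[6,-,-,-] (faults so far: 1)
  step 2: ref 2 -> FAULT, frames=[6,2,-,-] (faults so far: 2)
  step 3: ref 5 -> FAULT, frames=[6,2,5,-] (faults so far: 3)
  step 4: ref 3 -> FAULT, frames=[6,2,5,3] (faults so far: 4)
  step 5: ref 3 -> HIT, frames=[6,2,5,3] (faults so far: 4)
  step 6: ref 2 -> HIT, frames=[6,2,5,3] (faults so far: 4)
  step 7: ref 2 -> HIT, frames=[6,2,5,3] (faults so far: 4)
  step 8: ref 6 -> HIT, frames=[6,2,5,3] (faults so far: 4)
  step 9: ref 2 -> HIT, frames=[6,2,5,3] (faults so far: 4)
  step 10: ref 2 -> HIT, frames=[6,2,5,3] (faults so far: 4)
  step 11: ref 4 -> FAULT, evict 5, frames=[6,2,4,3] (faults so far: 5)
  step 12: ref 6 -> HIT, frames=[6,2,4,3] (faults so far: 5)
  step 13: ref 2 -> HIT, frames=[6,2,4,3] (faults so far: 5)
  step 14: ref 6 -> HIT, frames=[6,2,4,3] (faults so far: 5)
  LRU total faults: 5
--- Optimal ---
  step 0: ref 6 -> FAULT, frames=[6,-,-,-] (faults so far: 1)
  step 1: ref 6 -> HIT, frames=[6,-,-,-] (faults so far: 1)
  step 2: ref 2 -> FAULT, frames=[6,2,-,-] (faults so far: 2)
  step 3: ref 5 -> FAULT, frames=[6,2,5,-] (faults so far: 3)
  step 4: ref 3 -> FAULT, frames=[6,2,5,3] (faults so far: 4)
  step 5: ref 3 -> HIT, frames=[6,2,5,3] (faults so far: 4)
  step 6: ref 2 -> HIT, frames=[6,2,5,3] (faults so far: 4)
  step 7: ref 2 -> HIT, frames=[6,2,5,3] (faults so far: 4)
  step 8: ref 6 -> HIT, frames=[6,2,5,3] (faults so far: 4)
  step 9: ref 2 -> HIT, frames=[6,2,5,3] (faults so far: 4)
  step 10: ref 2 -> HIT, frames=[6,2,5,3] (faults so far: 4)
  step 11: ref 4 -> FAULT, evict 3, frames=[6,2,5,4] (faults so far: 5)
  step 12: ref 6 -> HIT, frames=[6,2,5,4] (faults so far: 5)
  step 13: ref 2 -> HIT, frames=[6,2,5,4] (faults so far: 5)
  step 14: ref 6 -> HIT, frames=[6,2,5,4] (faults so far: 5)
  Optimal total faults: 5

Answer: 7 5 5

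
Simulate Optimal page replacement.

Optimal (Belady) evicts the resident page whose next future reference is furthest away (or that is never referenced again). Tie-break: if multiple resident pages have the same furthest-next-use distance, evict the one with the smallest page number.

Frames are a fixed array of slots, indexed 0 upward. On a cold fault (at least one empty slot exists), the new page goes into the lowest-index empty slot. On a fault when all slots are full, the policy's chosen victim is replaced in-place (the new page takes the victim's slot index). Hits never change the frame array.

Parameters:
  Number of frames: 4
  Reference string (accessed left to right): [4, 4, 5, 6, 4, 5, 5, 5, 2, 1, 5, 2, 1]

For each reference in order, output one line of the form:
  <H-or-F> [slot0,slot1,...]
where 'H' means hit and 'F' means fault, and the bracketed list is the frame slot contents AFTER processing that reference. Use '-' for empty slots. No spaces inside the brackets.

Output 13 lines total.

F [4,-,-,-]
H [4,-,-,-]
F [4,5,-,-]
F [4,5,6,-]
H [4,5,6,-]
H [4,5,6,-]
H [4,5,6,-]
H [4,5,6,-]
F [4,5,6,2]
F [1,5,6,2]
H [1,5,6,2]
H [1,5,6,2]
H [1,5,6,2]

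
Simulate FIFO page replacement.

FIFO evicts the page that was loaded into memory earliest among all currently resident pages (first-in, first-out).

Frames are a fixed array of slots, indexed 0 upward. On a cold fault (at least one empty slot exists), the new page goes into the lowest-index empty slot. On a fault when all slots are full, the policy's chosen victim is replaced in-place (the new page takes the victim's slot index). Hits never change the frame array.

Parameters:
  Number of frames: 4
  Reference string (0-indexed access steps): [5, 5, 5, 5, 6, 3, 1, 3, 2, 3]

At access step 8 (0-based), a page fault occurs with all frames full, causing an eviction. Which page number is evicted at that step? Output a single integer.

Step 0: ref 5 -> FAULT, frames=[5,-,-,-]
Step 1: ref 5 -> HIT, frames=[5,-,-,-]
Step 2: ref 5 -> HIT, frames=[5,-,-,-]
Step 3: ref 5 -> HIT, frames=[5,-,-,-]
Step 4: ref 6 -> FAULT, frames=[5,6,-,-]
Step 5: ref 3 -> FAULT, frames=[5,6,3,-]
Step 6: ref 1 -> FAULT, frames=[5,6,3,1]
Step 7: ref 3 -> HIT, frames=[5,6,3,1]
Step 8: ref 2 -> FAULT, evict 5, frames=[2,6,3,1]
At step 8: evicted page 5

Answer: 5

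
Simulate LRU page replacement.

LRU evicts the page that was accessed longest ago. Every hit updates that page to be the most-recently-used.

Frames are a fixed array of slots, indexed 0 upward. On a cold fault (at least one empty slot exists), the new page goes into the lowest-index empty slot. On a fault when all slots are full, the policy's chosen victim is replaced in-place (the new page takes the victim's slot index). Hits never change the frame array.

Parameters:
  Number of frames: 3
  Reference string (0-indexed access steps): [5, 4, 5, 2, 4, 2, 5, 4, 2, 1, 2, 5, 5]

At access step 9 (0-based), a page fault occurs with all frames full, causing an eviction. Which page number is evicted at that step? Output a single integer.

Step 0: ref 5 -> FAULT, frames=[5,-,-]
Step 1: ref 4 -> FAULT, frames=[5,4,-]
Step 2: ref 5 -> HIT, frames=[5,4,-]
Step 3: ref 2 -> FAULT, frames=[5,4,2]
Step 4: ref 4 -> HIT, frames=[5,4,2]
Step 5: ref 2 -> HIT, frames=[5,4,2]
Step 6: ref 5 -> HIT, frames=[5,4,2]
Step 7: ref 4 -> HIT, frames=[5,4,2]
Step 8: ref 2 -> HIT, frames=[5,4,2]
Step 9: ref 1 -> FAULT, evict 5, frames=[1,4,2]
At step 9: evicted page 5

Answer: 5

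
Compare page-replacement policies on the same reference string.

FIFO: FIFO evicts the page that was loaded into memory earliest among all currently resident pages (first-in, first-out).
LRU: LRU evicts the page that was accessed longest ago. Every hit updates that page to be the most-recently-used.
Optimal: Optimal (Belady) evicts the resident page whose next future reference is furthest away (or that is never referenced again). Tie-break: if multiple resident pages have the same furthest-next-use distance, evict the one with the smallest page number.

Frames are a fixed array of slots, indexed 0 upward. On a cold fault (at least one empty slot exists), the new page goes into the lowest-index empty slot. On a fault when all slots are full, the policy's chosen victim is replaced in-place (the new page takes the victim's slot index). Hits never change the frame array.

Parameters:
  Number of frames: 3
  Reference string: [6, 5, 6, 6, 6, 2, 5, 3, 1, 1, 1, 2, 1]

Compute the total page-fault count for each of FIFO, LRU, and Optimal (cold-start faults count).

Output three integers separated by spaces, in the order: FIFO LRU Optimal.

--- FIFO ---
  step 0: ref 6 -> FAULT, frames=[6,-,-] (faults so far: 1)
  step 1: ref 5 -> FAULT, frames=[6,5,-] (faults so far: 2)
  step 2: ref 6 -> HIT, frames=[6,5,-] (faults so far: 2)
  step 3: ref 6 -> HIT, frames=[6,5,-] (faults so far: 2)
  step 4: ref 6 -> HIT, frames=[6,5,-] (faults so far: 2)
  step 5: ref 2 -> FAULT, frames=[6,5,2] (faults so far: 3)
  step 6: ref 5 -> HIT, frames=[6,5,2] (faults so far: 3)
  step 7: ref 3 -> FAULT, evict 6, frames=[3,5,2] (faults so far: 4)
  step 8: ref 1 -> FAULT, evict 5, frames=[3,1,2] (faults so far: 5)
  step 9: ref 1 -> HIT, frames=[3,1,2] (faults so far: 5)
  step 10: ref 1 -> HIT, frames=[3,1,2] (faults so far: 5)
  step 11: ref 2 -> HIT, frames=[3,1,2] (faults so far: 5)
  step 12: ref 1 -> HIT, frames=[3,1,2] (faults so far: 5)
  FIFO total faults: 5
--- LRU ---
  step 0: ref 6 -> FAULT, frames=[6,-,-] (faults so far: 1)
  step 1: ref 5 -> FAULT, frames=[6,5,-] (faults so far: 2)
  step 2: ref 6 -> HIT, frames=[6,5,-] (faults so far: 2)
  step 3: ref 6 -> HIT, frames=[6,5,-] (faults so far: 2)
  step 4: ref 6 -> HIT, frames=[6,5,-] (faults so far: 2)
  step 5: ref 2 -> FAULT, frames=[6,5,2] (faults so far: 3)
  step 6: ref 5 -> HIT, frames=[6,5,2] (faults so far: 3)
  step 7: ref 3 -> FAULT, evict 6, frames=[3,5,2] (faults so far: 4)
  step 8: ref 1 -> FAULT, evict 2, frames=[3,5,1] (faults so far: 5)
  step 9: ref 1 -> HIT, frames=[3,5,1] (faults so far: 5)
  step 10: ref 1 -> HIT, frames=[3,5,1] (faults so far: 5)
  step 11: ref 2 -> FAULT, evict 5, frames=[3,2,1] (faults so far: 6)
  step 12: ref 1 -> HIT, frames=[3,2,1] (faults so far: 6)
  LRU total faults: 6
--- Optimal ---
  step 0: ref 6 -> FAULT, frames=[6,-,-] (faults so far: 1)
  step 1: ref 5 -> FAULT, frames=[6,5,-] (faults so far: 2)
  step 2: ref 6 -> HIT, frames=[6,5,-] (faults so far: 2)
  step 3: ref 6 -> HIT, frames=[6,5,-] (faults so far: 2)
  step 4: ref 6 -> HIT, frames=[6,5,-] (faults so far: 2)
  step 5: ref 2 -> FAULT, frames=[6,5,2] (faults so far: 3)
  step 6: ref 5 -> HIT, frames=[6,5,2] (faults so far: 3)
  step 7: ref 3 -> FAULT, evict 5, frames=[6,3,2] (faults so far: 4)
  step 8: ref 1 -> FAULT, evict 3, frames=[6,1,2] (faults so far: 5)
  step 9: ref 1 -> HIT, frames=[6,1,2] (faults so far: 5)
  step 10: ref 1 -> HIT, frames=[6,1,2] (faults so far: 5)
  step 11: ref 2 -> HIT, frames=[6,1,2] (faults so far: 5)
  step 12: ref 1 -> HIT, frames=[6,1,2] (faults so far: 5)
  Optimal total faults: 5

Answer: 5 6 5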